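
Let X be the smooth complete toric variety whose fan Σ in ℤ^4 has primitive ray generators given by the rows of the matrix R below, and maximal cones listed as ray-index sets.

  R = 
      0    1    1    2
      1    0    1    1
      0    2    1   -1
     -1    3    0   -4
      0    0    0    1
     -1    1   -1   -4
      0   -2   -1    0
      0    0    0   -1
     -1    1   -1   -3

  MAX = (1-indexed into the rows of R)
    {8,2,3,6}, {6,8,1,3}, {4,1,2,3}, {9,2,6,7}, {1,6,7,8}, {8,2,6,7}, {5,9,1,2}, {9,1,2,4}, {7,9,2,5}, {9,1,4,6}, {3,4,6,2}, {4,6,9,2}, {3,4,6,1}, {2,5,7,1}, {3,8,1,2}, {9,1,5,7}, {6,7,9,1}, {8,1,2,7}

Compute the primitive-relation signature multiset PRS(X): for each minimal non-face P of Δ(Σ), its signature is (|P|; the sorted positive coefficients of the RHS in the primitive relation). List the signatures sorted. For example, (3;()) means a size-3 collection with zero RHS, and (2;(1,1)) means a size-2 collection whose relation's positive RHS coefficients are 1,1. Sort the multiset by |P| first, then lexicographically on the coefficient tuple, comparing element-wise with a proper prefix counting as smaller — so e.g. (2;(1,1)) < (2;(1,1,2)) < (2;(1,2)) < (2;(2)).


11 collections generate NE(X_Σ); each relation:

  {5,8}:  v_{5} + v_{8} = 0  ⇒ sig = (2;())
  {3,7}:  v_{3} + v_{7} = v_{8}  ⇒ sig = (2;(1))
  {3,9}:  v_{3} + v_{9} = v_{4}  ⇒ sig = (2;(1))
  {4,7}:  v_{4} + v_{7} = v_{6}  ⇒ sig = (2;(1))
  {5,6}:  v_{5} + v_{6} = v_{9}  ⇒ sig = (2;(1))
  {8,9}:  v_{8} + v_{9} = v_{6}  ⇒ sig = (2;(1))
  {4,8}:  v_{4} + v_{8} = v_{3} + v_{6}  ⇒ sig = (2;(1,1))
  {3,5}:  v_{3} + v_{5} = v_{1} + v_{2} + v_{9}  ⇒ sig = (2;(1,1,1))
  {4,5}:  v_{4} + v_{5} = v_{1} + v_{2} + 2·v_{9}  ⇒ sig = (2;(1,1,2))
  {1,2,6}:  v_{1} + v_{2} + v_{6} = v_{3}  ⇒ sig = (3;(1))
  {1,2,7,9}:  v_{1} + v_{2} + v_{7} + v_{9} = 0  ⇒ sig = (4;())

so the primitive-relation signature multiset is
    |P|=2: 9 collections, coeffs (), (1), (1), (1), (1), (1), (1,1), (1,1,1), (1,1,2)
    |P|=3: 1 collection, coeffs (1)
    |P|=4: 1 collection, coeffs ()


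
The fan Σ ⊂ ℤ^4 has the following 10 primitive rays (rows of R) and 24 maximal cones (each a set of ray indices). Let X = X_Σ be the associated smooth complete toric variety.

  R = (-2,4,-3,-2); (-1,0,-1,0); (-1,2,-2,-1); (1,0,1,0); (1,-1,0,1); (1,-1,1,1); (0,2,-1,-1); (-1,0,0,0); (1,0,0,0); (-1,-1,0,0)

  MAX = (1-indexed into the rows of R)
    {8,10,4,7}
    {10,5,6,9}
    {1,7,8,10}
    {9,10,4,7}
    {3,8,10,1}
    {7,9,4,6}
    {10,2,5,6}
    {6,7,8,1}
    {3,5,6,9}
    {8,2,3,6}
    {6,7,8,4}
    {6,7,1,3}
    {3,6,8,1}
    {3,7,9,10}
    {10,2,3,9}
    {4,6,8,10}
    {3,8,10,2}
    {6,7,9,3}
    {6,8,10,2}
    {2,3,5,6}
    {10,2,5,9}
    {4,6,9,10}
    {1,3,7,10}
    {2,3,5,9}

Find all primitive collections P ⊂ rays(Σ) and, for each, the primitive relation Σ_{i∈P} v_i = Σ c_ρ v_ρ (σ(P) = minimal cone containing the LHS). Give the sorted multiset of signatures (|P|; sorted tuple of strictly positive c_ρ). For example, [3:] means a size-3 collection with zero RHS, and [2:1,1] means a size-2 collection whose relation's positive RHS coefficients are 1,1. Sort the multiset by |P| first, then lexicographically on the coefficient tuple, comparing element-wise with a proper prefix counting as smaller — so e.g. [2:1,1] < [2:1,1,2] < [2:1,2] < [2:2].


17 minimal non-faces of Δ(Σ) (on 10 rays):

  P = {2,4}:  v_{2} + v_{4} = 0 ; sig = [2:]
  P = {8,9}:  v_{8} + v_{9} = 0 ; sig = [2:]
  P = {2,7}:  v_{2} + v_{7} = v_{3} ; sig = [2:1]
  P = {3,4}:  v_{3} + v_{4} = v_{7} ; sig = [2:1]
  P = {1,9}:  v_{1} + v_{9} = v_{3} + v_{7} ; sig = [2:1,1]
  P = {4,5}:  v_{4} + v_{5} = v_{6} + v_{9} ; sig = [2:1,1]
  P = {5,8}:  v_{5} + v_{8} = v_{2} + v_{6} ; sig = [2:1,1]
  P = {5,7}:  v_{5} + v_{7} = v_{3} + v_{6} + v_{9} ; sig = [2:1,1,1]
  P = {1,2}:  v_{1} + v_{2} = 2·v_{3} + v_{8} ; sig = [2:1,2]
  P = {1,4}:  v_{1} + v_{4} = 2·v_{7} + v_{8} ; sig = [2:1,2]
  P = {1,5}:  v_{1} + v_{5} = 2·v_{3} + v_{6} ; sig = [2:1,2]
  P = {6,7,10}:  v_{6} + v_{7} + v_{10} = 0 ; sig = [3:]
  P = {2,6,9}:  v_{2} + v_{6} + v_{9} = v_{5} ; sig = [3:1]
  P = {3,6,10}:  v_{3} + v_{6} + v_{10} = v_{2} ; sig = [3:1]
  P = {3,7,8}:  v_{3} + v_{7} + v_{8} = v_{1} ; sig = [3:1]
  P = {1,6,10}:  v_{1} + v_{6} + v_{10} = v_{3} + v_{8} ; sig = [3:1,1]
  P = {3,5,10}:  v_{3} + v_{5} + v_{10} = 2·v_{2} + v_{9} ; sig = [3:1,2]

so the primitive-relation signature multiset is
{ [2:] ×2,  [2:1] ×2,  [2:1,1] ×3,  [2:1,1,1],  [2:1,2] ×3,  [3:],  [3:1] ×3,  [3:1,1],  [3:1,2] }


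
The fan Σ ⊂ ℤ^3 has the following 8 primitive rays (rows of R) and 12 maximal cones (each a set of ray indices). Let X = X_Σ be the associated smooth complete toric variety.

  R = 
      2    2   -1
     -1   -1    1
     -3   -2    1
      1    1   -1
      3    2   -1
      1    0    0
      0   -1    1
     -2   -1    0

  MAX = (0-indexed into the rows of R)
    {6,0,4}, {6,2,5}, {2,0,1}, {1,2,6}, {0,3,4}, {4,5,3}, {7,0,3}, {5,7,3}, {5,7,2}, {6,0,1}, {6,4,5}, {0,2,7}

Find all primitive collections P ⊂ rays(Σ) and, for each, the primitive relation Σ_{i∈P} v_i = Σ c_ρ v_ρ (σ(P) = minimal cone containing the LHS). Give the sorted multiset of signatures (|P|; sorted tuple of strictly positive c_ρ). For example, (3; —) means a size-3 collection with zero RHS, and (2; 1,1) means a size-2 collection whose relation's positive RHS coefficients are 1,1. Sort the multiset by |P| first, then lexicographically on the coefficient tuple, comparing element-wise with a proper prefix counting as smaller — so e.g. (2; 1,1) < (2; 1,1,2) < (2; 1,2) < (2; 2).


Σ has 11 primitive collections:

  • {1,3}:  v_{1} + v_{3} = 0  →  sig = (2; —)
  • {2,4}:  v_{2} + v_{4} = 0  →  sig = (2; —)
  • {0,5}:  v_{0} + v_{5} = v_{4}  →  sig = (2; 1)
  • {1,5}:  v_{1} + v_{5} = v_{6}  →  sig = (2; 1)
  • {1,7}:  v_{1} + v_{7} = v_{2}  →  sig = (2; 1)
  • {2,3}:  v_{2} + v_{3} = v_{7}  →  sig = (2; 1)
  • {3,6}:  v_{3} + v_{6} = v_{5}  →  sig = (2; 1)
  • {4,7}:  v_{4} + v_{7} = v_{3}  →  sig = (2; 1)
  • {1,4}:  v_{1} + v_{4} = v_{0} + v_{6}  →  sig = (2; 1,1)
  • {6,7}:  v_{6} + v_{7} = v_{2} + v_{5}  →  sig = (2; 1,1)
  • {0,2,6}:  v_{0} + v_{2} + v_{6} = v_{1}  →  sig = (3; 1)

Sorted signature multiset PRS(X):
    (2; —)
    (2; —)
    (2; 1)
    (2; 1)
    (2; 1)
    (2; 1)
    (2; 1)
    (2; 1)
    (2; 1,1)
    (2; 1,1)
    (3; 1)


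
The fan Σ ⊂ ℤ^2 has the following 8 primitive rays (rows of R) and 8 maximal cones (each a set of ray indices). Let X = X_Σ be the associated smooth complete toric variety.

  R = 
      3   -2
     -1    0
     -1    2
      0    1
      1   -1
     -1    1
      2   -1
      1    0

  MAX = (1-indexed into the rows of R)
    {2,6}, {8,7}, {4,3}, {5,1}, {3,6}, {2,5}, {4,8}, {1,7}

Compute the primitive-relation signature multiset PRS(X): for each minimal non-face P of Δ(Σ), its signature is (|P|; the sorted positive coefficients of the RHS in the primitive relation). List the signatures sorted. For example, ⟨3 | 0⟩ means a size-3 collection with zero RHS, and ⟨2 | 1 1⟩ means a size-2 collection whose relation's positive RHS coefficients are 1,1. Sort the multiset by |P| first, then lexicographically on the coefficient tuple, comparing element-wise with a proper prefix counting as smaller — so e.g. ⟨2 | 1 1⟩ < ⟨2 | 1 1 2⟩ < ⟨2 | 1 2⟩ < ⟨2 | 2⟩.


Δ(Σ) — 8 vertices, 20 min non-faces:

  P={2,8}:  v_{2} + v_{8} = 0 ; sig = ⟨2 | 0⟩
  P={5,6}:  v_{5} + v_{6} = 0 ; sig = ⟨2 | 0⟩
  P={1,6}:  v_{1} + v_{6} = v_{7} ; sig = ⟨2 | 1⟩
  P={2,4}:  v_{2} + v_{4} = v_{6} ; sig = ⟨2 | 1⟩
  P={2,7}:  v_{2} + v_{7} = v_{5} ; sig = ⟨2 | 1⟩
  P={3,5}:  v_{3} + v_{5} = v_{4} ; sig = ⟨2 | 1⟩
  P={4,5}:  v_{4} + v_{5} = v_{8} ; sig = ⟨2 | 1⟩
  P={4,6}:  v_{4} + v_{6} = v_{3} ; sig = ⟨2 | 1⟩
  P={5,7}:  v_{5} + v_{7} = v_{1} ; sig = ⟨2 | 1⟩
  P={5,8}:  v_{5} + v_{8} = v_{7} ; sig = ⟨2 | 1⟩
  P={6,7}:  v_{6} + v_{7} = v_{8} ; sig = ⟨2 | 1⟩
  P={6,8}:  v_{6} + v_{8} = v_{4} ; sig = ⟨2 | 1⟩
  P={1,4}:  v_{1} + v_{4} = v_{7} + v_{8} ; sig = ⟨2 | 1 1⟩
  P={3,7}:  v_{3} + v_{7} = v_{4} + v_{8} ; sig = ⟨2 | 1 1⟩
  P={1,2}:  v_{1} + v_{2} = 2·v_{5} ; sig = ⟨2 | 2⟩
  P={1,3}:  v_{1} + v_{3} = 2·v_{8} ; sig = ⟨2 | 2⟩
  P={1,8}:  v_{1} + v_{8} = 2·v_{7} ; sig = ⟨2 | 2⟩
  P={2,3}:  v_{2} + v_{3} = 2·v_{6} ; sig = ⟨2 | 2⟩
  P={3,8}:  v_{3} + v_{8} = 2·v_{4} ; sig = ⟨2 | 2⟩
  P={4,7}:  v_{4} + v_{7} = 2·v_{8} ; sig = ⟨2 | 2⟩

Sorted signature multiset PRS(X):
    ⟨2 | 0⟩
    ⟨2 | 0⟩
    ⟨2 | 1⟩
    ⟨2 | 1⟩
    ⟨2 | 1⟩
    ⟨2 | 1⟩
    ⟨2 | 1⟩
    ⟨2 | 1⟩
    ⟨2 | 1⟩
    ⟨2 | 1⟩
    ⟨2 | 1⟩
    ⟨2 | 1⟩
    ⟨2 | 1 1⟩
    ⟨2 | 1 1⟩
    ⟨2 | 2⟩
    ⟨2 | 2⟩
    ⟨2 | 2⟩
    ⟨2 | 2⟩
    ⟨2 | 2⟩
    ⟨2 | 2⟩


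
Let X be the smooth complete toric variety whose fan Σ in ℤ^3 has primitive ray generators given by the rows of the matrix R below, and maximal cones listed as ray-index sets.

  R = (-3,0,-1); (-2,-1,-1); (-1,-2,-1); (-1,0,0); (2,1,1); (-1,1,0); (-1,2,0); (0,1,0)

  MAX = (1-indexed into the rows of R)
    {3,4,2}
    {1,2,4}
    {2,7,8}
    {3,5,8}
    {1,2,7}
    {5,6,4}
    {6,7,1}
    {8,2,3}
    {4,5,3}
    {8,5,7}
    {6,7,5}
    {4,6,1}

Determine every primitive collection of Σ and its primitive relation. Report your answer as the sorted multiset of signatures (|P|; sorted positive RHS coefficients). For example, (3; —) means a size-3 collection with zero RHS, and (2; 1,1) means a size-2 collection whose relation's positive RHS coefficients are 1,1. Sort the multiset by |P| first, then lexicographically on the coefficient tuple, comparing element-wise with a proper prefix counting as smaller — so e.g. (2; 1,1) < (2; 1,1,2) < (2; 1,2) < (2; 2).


Minimal non-faces — 10 found among 8 rays, 12 max cones:

  {2,5}:  v_{2} + v_{5} = 0 — sig = (2; —)
  {1,5}:  v_{1} + v_{5} = v_{6} — sig = (2; 1)
  {2,6}:  v_{2} + v_{6} = v_{1} — sig = (2; 1)
  {3,6}:  v_{3} + v_{6} = v_{2} — sig = (2; 1)
  {4,8}:  v_{4} + v_{8} = v_{6} — sig = (2; 1)
  {6,8}:  v_{6} + v_{8} = v_{7} — sig = (2; 1)
  {1,8}:  v_{1} + v_{8} = v_{2} + v_{7} — sig = (2; 1,1)
  {3,7}:  v_{3} + v_{7} = v_{2} + v_{8} — sig = (2; 1,1)
  {1,3}:  v_{1} + v_{3} = 2·v_{2} — sig = (2; 2)
  {4,7}:  v_{4} + v_{7} = 2·v_{6} — sig = (2; 2)

Hence PRS(X_Σ) =
{ (2; —),  (2; 1) ×5,  (2; 1,1) ×2,  (2; 2) ×2 }


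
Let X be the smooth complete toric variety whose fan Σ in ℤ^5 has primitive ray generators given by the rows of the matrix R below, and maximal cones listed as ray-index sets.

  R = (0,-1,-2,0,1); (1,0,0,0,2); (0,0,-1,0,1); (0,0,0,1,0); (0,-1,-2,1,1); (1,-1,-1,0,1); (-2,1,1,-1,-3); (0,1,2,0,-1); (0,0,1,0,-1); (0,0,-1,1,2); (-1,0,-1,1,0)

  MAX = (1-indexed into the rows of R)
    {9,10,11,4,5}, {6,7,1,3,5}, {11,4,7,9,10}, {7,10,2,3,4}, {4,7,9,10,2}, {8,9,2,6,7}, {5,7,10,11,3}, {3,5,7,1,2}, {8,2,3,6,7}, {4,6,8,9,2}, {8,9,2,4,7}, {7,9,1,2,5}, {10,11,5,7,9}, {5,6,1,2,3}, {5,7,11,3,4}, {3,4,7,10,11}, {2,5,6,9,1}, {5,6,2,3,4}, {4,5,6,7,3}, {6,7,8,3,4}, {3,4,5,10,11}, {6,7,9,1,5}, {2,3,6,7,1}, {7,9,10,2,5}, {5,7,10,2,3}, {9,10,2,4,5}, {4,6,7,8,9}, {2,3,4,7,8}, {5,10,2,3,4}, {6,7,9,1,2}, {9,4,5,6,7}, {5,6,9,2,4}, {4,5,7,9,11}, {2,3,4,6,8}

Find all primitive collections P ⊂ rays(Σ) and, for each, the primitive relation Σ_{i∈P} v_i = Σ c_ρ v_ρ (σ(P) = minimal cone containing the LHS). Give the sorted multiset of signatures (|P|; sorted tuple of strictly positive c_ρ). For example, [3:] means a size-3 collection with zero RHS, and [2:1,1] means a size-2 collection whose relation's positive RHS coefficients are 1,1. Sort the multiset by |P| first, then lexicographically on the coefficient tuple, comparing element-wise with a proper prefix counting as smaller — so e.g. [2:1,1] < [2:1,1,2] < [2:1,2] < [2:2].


15 collections generate NE(X_Σ); each relation:

  P={1,8}:  v_{1} + v_{8} = 0  ⇒ sig = [2:]
  P={3,9}:  v_{3} + v_{9} = 0  ⇒ sig = [2:]
  P={1,4}:  v_{1} + v_{4} = v_{5}  ⇒ sig = [2:1]
  P={2,11}:  v_{2} + v_{11} = v_{10}  ⇒ sig = [2:1]
  P={5,8}:  v_{5} + v_{8} = v_{4}  ⇒ sig = [2:1]
  P={6,11}:  v_{6} + v_{11} = v_{5}  ⇒ sig = [2:1]
  P={6,10}:  v_{6} + v_{10} = v_{2} + v_{5}  ⇒ sig = [2:1,1]
  P={1,11}:  v_{1} + v_{11} = v_{2} + 2·v_{5} + v_{7}  ⇒ sig = [2:1,1,2]
  P={8,11}:  v_{8} + v_{11} = v_{2} + 2·v_{4} + v_{7}  ⇒ sig = [2:1,1,2]
  P={1,10}:  v_{1} + v_{10} = 2·v_{2} + 2·v_{5} + v_{7}  ⇒ sig = [2:1,2,2]
  P={8,10}:  v_{8} + v_{10} = 2·v_{2} + 2·v_{4} + v_{7}  ⇒ sig = [2:1,2,2]
  P={2,4,6,7}:  v_{2} + v_{4} + v_{6} + v_{7} = 0  ⇒ sig = [4:]
  P={2,4,5,7}:  v_{2} + v_{4} + v_{5} + v_{7} = v_{11}  ⇒ sig = [4:1]
  P={2,5,6,7}:  v_{2} + v_{5} + v_{6} + v_{7} = v_{1}  ⇒ sig = [4:1]
  P={4,5,7,10}:  v_{4} + v_{5} + v_{7} + v_{10} = 2·v_{11}  ⇒ sig = [4:2]

Sorted signature multiset PRS(X):
    [2:]
    [2:]
    [2:1]
    [2:1]
    [2:1]
    [2:1]
    [2:1,1]
    [2:1,1,2]
    [2:1,1,2]
    [2:1,2,2]
    [2:1,2,2]
    [4:]
    [4:1]
    [4:1]
    [4:2]


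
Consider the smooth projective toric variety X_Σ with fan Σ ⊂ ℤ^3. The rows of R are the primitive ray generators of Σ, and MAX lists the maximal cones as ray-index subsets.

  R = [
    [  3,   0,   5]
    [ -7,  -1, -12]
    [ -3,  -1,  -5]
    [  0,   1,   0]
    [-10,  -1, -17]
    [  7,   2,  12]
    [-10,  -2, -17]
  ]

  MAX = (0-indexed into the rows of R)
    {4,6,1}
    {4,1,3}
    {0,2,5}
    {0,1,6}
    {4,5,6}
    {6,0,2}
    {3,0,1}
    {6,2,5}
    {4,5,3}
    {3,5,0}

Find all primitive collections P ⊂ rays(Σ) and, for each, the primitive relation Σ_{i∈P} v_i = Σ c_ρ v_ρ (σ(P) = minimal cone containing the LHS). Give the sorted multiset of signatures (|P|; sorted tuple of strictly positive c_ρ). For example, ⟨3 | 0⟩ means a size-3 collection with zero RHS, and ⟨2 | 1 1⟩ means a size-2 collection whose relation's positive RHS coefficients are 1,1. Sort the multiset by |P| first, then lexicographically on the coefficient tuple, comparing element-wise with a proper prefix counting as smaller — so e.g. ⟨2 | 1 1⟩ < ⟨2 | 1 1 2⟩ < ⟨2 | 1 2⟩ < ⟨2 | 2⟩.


Σ has 7 primitive collections:

  {0,4}:  v_{0} + v_{4} = v_{1}  ⟹  sig = ⟨2 | 1⟩
  {1,2}:  v_{1} + v_{2} = v_{6}  ⟹  sig = ⟨2 | 1⟩
  {1,5}:  v_{1} + v_{5} = v_{3}  ⟹  sig = ⟨2 | 1⟩
  {3,6}:  v_{3} + v_{6} = v_{4}  ⟹  sig = ⟨2 | 1⟩
  {2,3}:  v_{2} + v_{3} = v_{5} + v_{6}  ⟹  sig = ⟨2 | 1 1⟩
  {2,4}:  v_{2} + v_{4} = v_{5} + 2·v_{6}  ⟹  sig = ⟨2 | 1 2⟩
  {0,5,6}:  v_{0} + v_{5} + v_{6} = 0  ⟹  sig = ⟨3 | 0⟩

Hence PRS(X_Σ) =
[⟨2 | 1⟩, ⟨2 | 1⟩, ⟨2 | 1⟩, ⟨2 | 1⟩, ⟨2 | 1 1⟩, ⟨2 | 1 2⟩, ⟨3 | 0⟩]


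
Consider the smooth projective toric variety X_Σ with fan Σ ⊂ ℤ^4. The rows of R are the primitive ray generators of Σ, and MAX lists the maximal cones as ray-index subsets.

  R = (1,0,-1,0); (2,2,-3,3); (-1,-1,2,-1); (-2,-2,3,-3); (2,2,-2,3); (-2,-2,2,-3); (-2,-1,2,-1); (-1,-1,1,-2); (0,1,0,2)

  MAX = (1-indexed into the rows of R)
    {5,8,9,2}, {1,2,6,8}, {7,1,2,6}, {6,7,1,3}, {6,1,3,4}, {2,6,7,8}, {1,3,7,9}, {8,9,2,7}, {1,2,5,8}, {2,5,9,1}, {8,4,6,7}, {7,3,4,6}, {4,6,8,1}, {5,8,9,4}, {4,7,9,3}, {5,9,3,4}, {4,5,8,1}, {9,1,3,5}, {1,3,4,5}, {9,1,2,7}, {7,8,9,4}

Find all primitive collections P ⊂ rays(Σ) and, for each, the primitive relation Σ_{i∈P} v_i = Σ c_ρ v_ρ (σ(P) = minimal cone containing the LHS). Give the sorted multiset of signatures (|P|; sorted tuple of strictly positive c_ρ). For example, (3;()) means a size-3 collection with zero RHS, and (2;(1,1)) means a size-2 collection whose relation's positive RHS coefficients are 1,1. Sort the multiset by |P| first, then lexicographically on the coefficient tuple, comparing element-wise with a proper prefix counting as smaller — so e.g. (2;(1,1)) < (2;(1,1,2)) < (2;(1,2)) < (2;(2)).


10 collections generate NE(X_Σ); each relation:

  • {2,4}:  v_{2} + v_{4} = 0  ⇒ sig = (2;())
  • {5,6}:  v_{5} + v_{6} = 0  ⇒ sig = (2;())
  • {3,8}:  v_{3} + v_{8} = v_{4}  ⇒ sig = (2;(1))
  • {5,7}:  v_{5} + v_{7} = v_{9}  ⇒ sig = (2;(1))
  • {6,9}:  v_{6} + v_{9} = v_{7}  ⇒ sig = (2;(1))
  • {2,3}:  v_{2} + v_{3} = v_{1} + v_{9}  ⇒ sig = (2;(1,1))
  • {1,8,9}:  v_{1} + v_{8} + v_{9} = 0  ⇒ sig = (3;())
  • {1,4,9}:  v_{1} + v_{4} + v_{9} = v_{3}  ⇒ sig = (3;(1))
  • {1,7,8}:  v_{1} + v_{7} + v_{8} = v_{6}  ⇒ sig = (3;(1))
  • {1,4,7}:  v_{1} + v_{4} + v_{7} = v_{3} + v_{6}  ⇒ sig = (3;(1,1))

Hence PRS(X_Σ) =
    |P|=2: 6 collections, coeffs (), (), (1), (1), (1), (1,1)
    |P|=3: 4 collections, coeffs (), (1), (1), (1,1)


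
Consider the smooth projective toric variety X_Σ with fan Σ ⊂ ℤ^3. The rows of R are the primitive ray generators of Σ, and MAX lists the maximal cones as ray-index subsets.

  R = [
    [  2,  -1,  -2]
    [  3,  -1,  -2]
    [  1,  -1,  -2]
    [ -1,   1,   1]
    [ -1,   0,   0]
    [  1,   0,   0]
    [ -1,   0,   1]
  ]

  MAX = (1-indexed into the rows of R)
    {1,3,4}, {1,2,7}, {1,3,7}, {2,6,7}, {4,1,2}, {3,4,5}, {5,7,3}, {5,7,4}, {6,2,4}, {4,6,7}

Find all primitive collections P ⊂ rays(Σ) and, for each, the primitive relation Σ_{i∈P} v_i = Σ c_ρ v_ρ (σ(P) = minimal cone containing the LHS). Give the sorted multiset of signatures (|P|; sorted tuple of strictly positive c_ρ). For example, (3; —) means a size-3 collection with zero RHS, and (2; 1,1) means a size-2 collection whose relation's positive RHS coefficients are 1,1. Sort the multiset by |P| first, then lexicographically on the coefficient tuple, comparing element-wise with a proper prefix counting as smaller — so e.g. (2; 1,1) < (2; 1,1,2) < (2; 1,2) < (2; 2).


Σ has 9 primitive collections:

  P={5,6}:  v_{5} + v_{6} = 0  so sig = (2; —)
  P={1,5}:  v_{1} + v_{5} = v_{3}  so sig = (2; 1)
  P={1,6}:  v_{1} + v_{6} = v_{2}  so sig = (2; 1)
  P={2,5}:  v_{2} + v_{5} = v_{1}  so sig = (2; 1)
  P={3,6}:  v_{3} + v_{6} = v_{1}  so sig = (2; 1)
  P={2,3}:  v_{2} + v_{3} = 2·v_{1}  so sig = (2; 2)
  P={1,4,7}:  v_{1} + v_{4} + v_{7} = 0  so sig = (3; —)
  P={2,4,7}:  v_{2} + v_{4} + v_{7} = v_{6}  so sig = (3; 1)
  P={3,4,7}:  v_{3} + v_{4} + v_{7} = v_{5}  so sig = (3; 1)

so the primitive-relation signature multiset is
    |P|=2: 6 collections, coeffs (), (1), (1), (1), (1), (2)
    |P|=3: 3 collections, coeffs (), (1), (1)


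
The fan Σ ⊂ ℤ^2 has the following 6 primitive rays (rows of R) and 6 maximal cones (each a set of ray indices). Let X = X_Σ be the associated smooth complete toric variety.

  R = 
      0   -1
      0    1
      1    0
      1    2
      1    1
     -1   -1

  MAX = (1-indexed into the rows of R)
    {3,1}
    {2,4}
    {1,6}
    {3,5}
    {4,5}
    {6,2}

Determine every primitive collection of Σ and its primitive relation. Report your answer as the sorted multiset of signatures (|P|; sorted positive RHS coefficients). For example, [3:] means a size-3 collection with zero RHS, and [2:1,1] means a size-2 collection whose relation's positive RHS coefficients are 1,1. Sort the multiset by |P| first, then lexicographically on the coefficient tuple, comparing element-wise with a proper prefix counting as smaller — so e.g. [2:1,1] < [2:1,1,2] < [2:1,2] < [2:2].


|primitive collections| = 9. Relations:

  P = {1,2}:  v_{1} + v_{2} = 0 ; sig = [2:]
  P = {5,6}:  v_{5} + v_{6} = 0 ; sig = [2:]
  P = {1,4}:  v_{1} + v_{4} = v_{5} ; sig = [2:1]
  P = {1,5}:  v_{1} + v_{5} = v_{3} ; sig = [2:1]
  P = {2,3}:  v_{2} + v_{3} = v_{5} ; sig = [2:1]
  P = {2,5}:  v_{2} + v_{5} = v_{4} ; sig = [2:1]
  P = {3,6}:  v_{3} + v_{6} = v_{1} ; sig = [2:1]
  P = {4,6}:  v_{4} + v_{6} = v_{2} ; sig = [2:1]
  P = {3,4}:  v_{3} + v_{4} = 2·v_{5} ; sig = [2:2]

Sorted signature multiset PRS(X):
[[2:], [2:], [2:1], [2:1], [2:1], [2:1], [2:1], [2:1], [2:2]]


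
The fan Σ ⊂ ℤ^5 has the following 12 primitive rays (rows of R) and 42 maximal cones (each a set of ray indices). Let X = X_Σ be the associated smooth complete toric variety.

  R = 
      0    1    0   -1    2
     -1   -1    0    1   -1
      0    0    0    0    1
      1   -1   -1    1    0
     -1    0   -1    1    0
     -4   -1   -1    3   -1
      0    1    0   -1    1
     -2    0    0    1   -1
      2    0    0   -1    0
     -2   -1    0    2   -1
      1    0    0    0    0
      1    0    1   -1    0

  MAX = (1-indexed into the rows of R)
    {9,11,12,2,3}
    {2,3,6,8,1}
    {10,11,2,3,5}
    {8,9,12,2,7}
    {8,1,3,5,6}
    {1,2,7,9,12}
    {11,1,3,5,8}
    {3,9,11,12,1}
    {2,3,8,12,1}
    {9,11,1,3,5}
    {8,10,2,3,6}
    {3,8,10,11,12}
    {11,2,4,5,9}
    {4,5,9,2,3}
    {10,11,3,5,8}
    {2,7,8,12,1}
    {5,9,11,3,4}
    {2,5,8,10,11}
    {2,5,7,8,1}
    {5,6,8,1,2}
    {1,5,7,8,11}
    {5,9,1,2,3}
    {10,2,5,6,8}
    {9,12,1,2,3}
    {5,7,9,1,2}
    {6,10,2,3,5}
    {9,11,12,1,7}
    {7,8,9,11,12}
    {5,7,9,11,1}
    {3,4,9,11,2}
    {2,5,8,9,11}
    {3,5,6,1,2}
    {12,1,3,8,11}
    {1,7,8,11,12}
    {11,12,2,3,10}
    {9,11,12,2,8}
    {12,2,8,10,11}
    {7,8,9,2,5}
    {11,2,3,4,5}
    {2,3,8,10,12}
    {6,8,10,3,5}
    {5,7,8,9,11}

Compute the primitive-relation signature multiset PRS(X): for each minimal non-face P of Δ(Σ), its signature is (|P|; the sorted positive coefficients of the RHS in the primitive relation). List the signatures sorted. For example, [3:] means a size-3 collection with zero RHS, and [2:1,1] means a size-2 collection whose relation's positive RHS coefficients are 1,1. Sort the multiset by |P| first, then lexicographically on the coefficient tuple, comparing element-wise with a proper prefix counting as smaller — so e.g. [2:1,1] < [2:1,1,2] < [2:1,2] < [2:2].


Δ(Σ) — 12 vertices, 22 min non-faces:

  {5,12}:  v_{5} + v_{12} = 0 — sig = [2:]
  {3,7}:  v_{3} + v_{7} = v_{1} — sig = [2:1]
  {6,9}:  v_{6} + v_{9} = v_{2} + v_{5} — sig = [2:1,1]
  {6,11}:  v_{6} + v_{11} = v_{5} + v_{10} — sig = [2:1,1]
  {7,10}:  v_{7} + v_{10} = v_{3} + v_{8} — sig = [2:1,1]
  {9,10}:  v_{9} + v_{10} = v_{2} + v_{11} — sig = [2:1,1]
  {4,7}:  v_{4} + v_{7} = v_{3} + v_{5} + v_{9} — sig = [2:1,1,1]
  {4,8}:  v_{4} + v_{8} = v_{2} + v_{5} + v_{11} — sig = [2:1,1,1]
  {6,12}:  v_{6} + v_{12} = v_{2} + v_{3} + v_{8} — sig = [2:1,1,1]
  {4,12}:  v_{4} + v_{12} = v_{2} + v_{3} + v_{9} + v_{11} — sig = [2:1,1,1,1]
  {6,7}:  v_{6} + v_{7} = v_{1} + v_{2} + v_{5} + v_{8} — sig = [2:1,1,1,1]
  {1,4}:  v_{1} + v_{4} = 2·v_{3} + v_{5} + v_{9} — sig = [2:1,1,2]
  {4,6}:  v_{4} + v_{6} = 2·v_{2} + v_{3} + 2·v_{5} + v_{11} — sig = [2:1,1,2,2]
  {4,10}:  v_{4} + v_{10} = 2·v_{2} + v_{3} + v_{5} + 2·v_{11} — sig = [2:1,1,2,2]
  {1,10}:  v_{1} + v_{10} = 2·v_{3} + v_{8} — sig = [2:1,2]
  {2,7,11}:  v_{2} + v_{7} + v_{11} = 0 — sig = [3:]
  {3,8,9}:  v_{3} + v_{8} + v_{9} = 0 — sig = [3:]
  {1,2,11}:  v_{1} + v_{2} + v_{11} = v_{3} — sig = [3:1]
  {1,8,9}:  v_{1} + v_{8} + v_{9} = v_{7} — sig = [3:1]
  {2,3,5,8}:  v_{2} + v_{3} + v_{5} + v_{8} = v_{6} — sig = [4:1]
  {2,3,8,11}:  v_{2} + v_{3} + v_{8} + v_{11} = v_{10} — sig = [4:1]
  {2,3,5,9,11}:  v_{2} + v_{3} + v_{5} + v_{9} + v_{11} = v_{4} — sig = [5:1]

Signatures (|P|; sorted positive RHS coefficients), sorted:
    [2:]
    [2:1]
    [2:1,1]
    [2:1,1]
    [2:1,1]
    [2:1,1]
    [2:1,1,1]
    [2:1,1,1]
    [2:1,1,1]
    [2:1,1,1,1]
    [2:1,1,1,1]
    [2:1,1,2]
    [2:1,1,2,2]
    [2:1,1,2,2]
    [2:1,2]
    [3:]
    [3:]
    [3:1]
    [3:1]
    [4:1]
    [4:1]
    [5:1]


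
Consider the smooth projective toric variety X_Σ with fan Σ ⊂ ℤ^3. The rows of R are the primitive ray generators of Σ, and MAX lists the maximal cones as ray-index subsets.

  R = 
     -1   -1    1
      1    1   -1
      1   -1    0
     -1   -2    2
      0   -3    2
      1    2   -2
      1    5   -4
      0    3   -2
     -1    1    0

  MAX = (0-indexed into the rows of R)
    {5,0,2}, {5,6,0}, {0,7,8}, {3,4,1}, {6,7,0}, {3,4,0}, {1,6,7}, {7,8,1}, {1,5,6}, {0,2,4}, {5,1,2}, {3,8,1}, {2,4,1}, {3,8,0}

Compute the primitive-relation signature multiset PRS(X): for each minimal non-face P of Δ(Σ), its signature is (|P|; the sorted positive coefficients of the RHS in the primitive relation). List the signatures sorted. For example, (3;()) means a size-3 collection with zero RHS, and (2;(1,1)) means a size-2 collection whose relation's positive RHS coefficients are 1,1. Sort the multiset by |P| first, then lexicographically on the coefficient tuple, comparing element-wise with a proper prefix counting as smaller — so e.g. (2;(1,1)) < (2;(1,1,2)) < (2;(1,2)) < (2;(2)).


Minimal non-faces — 15 found among 9 rays, 14 max cones:

  P = {0,1}:  v_{0} + v_{1} = 0  so sig = (2;())
  P = {2,8}:  v_{2} + v_{8} = 0  so sig = (2;())
  P = {3,5}:  v_{3} + v_{5} = 0  so sig = (2;())
  P = {4,7}:  v_{4} + v_{7} = 0  so sig = (2;())
  P = {2,3}:  v_{2} + v_{3} = v_{4}  so sig = (2;(1))
  P = {2,7}:  v_{2} + v_{7} = v_{5}  so sig = (2;(1))
  P = {3,6}:  v_{3} + v_{6} = v_{7}  so sig = (2;(1))
  P = {3,7}:  v_{3} + v_{7} = v_{8}  so sig = (2;(1))
  P = {4,5}:  v_{4} + v_{5} = v_{2}  so sig = (2;(1))
  P = {4,6}:  v_{4} + v_{6} = v_{5}  so sig = (2;(1))
  P = {4,8}:  v_{4} + v_{8} = v_{3}  so sig = (2;(1))
  P = {5,7}:  v_{5} + v_{7} = v_{6}  so sig = (2;(1))
  P = {5,8}:  v_{5} + v_{8} = v_{7}  so sig = (2;(1))
  P = {2,6}:  v_{2} + v_{6} = 2·v_{5}  so sig = (2;(2))
  P = {6,8}:  v_{6} + v_{8} = 2·v_{7}  so sig = (2;(2))

so the primitive-relation signature multiset is
    |P|=2: 15 collections, coeffs (), (), (), (), (1), (1), (1), (1), (1), (1), (1), (1), (1), (2), (2)


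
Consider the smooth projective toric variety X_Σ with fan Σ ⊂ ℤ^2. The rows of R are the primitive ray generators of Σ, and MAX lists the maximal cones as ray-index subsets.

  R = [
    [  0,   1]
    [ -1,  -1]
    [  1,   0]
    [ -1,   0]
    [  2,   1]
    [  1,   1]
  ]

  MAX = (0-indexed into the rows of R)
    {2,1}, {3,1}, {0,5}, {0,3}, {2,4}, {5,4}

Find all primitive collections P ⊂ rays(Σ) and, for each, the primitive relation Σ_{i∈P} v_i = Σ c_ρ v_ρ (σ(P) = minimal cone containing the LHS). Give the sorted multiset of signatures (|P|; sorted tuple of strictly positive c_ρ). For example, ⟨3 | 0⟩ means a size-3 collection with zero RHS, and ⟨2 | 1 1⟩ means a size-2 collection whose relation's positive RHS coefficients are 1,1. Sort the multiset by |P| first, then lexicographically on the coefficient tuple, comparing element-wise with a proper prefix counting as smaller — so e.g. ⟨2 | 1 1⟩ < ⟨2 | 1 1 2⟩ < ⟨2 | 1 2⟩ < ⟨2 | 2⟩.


|primitive collections| = 9. Relations:

  P = {1,5}:  v_{1} + v_{5} = 0  so sig = ⟨2 | 0⟩
  P = {2,3}:  v_{2} + v_{3} = 0  so sig = ⟨2 | 0⟩
  P = {0,1}:  v_{0} + v_{1} = v_{3}  so sig = ⟨2 | 1⟩
  P = {0,2}:  v_{0} + v_{2} = v_{5}  so sig = ⟨2 | 1⟩
  P = {1,4}:  v_{1} + v_{4} = v_{2}  so sig = ⟨2 | 1⟩
  P = {2,5}:  v_{2} + v_{5} = v_{4}  so sig = ⟨2 | 1⟩
  P = {3,4}:  v_{3} + v_{4} = v_{5}  so sig = ⟨2 | 1⟩
  P = {3,5}:  v_{3} + v_{5} = v_{0}  so sig = ⟨2 | 1⟩
  P = {0,4}:  v_{0} + v_{4} = 2·v_{5}  so sig = ⟨2 | 2⟩

Hence PRS(X_Σ) =
    ⟨2 | 0⟩
    ⟨2 | 0⟩
    ⟨2 | 1⟩
    ⟨2 | 1⟩
    ⟨2 | 1⟩
    ⟨2 | 1⟩
    ⟨2 | 1⟩
    ⟨2 | 1⟩
    ⟨2 | 2⟩


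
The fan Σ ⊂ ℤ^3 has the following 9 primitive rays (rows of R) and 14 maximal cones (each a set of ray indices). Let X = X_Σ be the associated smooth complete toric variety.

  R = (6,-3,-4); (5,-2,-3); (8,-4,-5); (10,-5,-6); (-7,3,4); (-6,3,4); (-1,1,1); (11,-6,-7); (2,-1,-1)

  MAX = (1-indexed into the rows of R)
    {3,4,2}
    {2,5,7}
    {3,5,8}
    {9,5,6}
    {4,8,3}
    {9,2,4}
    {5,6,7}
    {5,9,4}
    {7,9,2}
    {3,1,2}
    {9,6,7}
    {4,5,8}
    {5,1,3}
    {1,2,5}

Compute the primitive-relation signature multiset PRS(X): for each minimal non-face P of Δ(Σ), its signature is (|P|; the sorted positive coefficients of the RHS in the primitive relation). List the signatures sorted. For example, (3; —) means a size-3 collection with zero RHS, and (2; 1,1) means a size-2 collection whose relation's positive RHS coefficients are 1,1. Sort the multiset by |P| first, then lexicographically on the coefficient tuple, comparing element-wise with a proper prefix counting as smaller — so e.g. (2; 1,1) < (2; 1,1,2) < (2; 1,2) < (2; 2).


Primitive collections (20):

  • {1,6}:  v_{1} + v_{6} = 0  so sig = (2; —)
  • {1,7}:  v_{1} + v_{7} = v_{2}  so sig = (2; 1)
  • {1,9}:  v_{1} + v_{9} = v_{3}  so sig = (2; 1)
  • {2,6}:  v_{2} + v_{6} = v_{7}  so sig = (2; 1)
  • {3,6}:  v_{3} + v_{6} = v_{9}  so sig = (2; 1)
  • {3,9}:  v_{3} + v_{9} = v_{4}  so sig = (2; 1)
  • {7,8}:  v_{7} + v_{8} = v_{4}  so sig = (2; 1)
  • {3,7}:  v_{3} + v_{7} = v_{2} + v_{9}  so sig = (2; 1,1)
  • {6,8}:  v_{6} + v_{8} = v_{4} + v_{5} + v_{9}  so sig = (2; 1,1,1)
  • {4,7}:  v_{4} + v_{7} = v_{2} + 2·v_{9}  so sig = (2; 1,2)
  • {8,9}:  v_{8} + v_{9} = 2·v_{4} + v_{5}  so sig = (2; 1,2)
  • {1,8}:  v_{1} + v_{8} = 3·v_{3} + v_{5}  so sig = (2; 1,3)
  • {1,4}:  v_{1} + v_{4} = 2·v_{3}  so sig = (2; 2)
  • {2,8}:  v_{2} + v_{8} = 2·v_{3}  so sig = (2; 2)
  • {4,6}:  v_{4} + v_{6} = 2·v_{9}  so sig = (2; 2)
  • {2,5,9}:  v_{2} + v_{5} + v_{9} = 0  so sig = (3; —)
  • {2,3,5}:  v_{2} + v_{3} + v_{5} = v_{1}  so sig = (3; 1)
  • {2,4,5}:  v_{2} + v_{4} + v_{5} = v_{3}  so sig = (3; 1)
  • {3,4,5}:  v_{3} + v_{4} + v_{5} = v_{8}  so sig = (3; 1)
  • {5,7,9}:  v_{5} + v_{7} + v_{9} = v_{6}  so sig = (3; 1)

so the primitive-relation signature multiset is
[(2; —), (2; 1), (2; 1), (2; 1), (2; 1), (2; 1), (2; 1), (2; 1,1), (2; 1,1,1), (2; 1,2), (2; 1,2), (2; 1,3), (2; 2), (2; 2), (2; 2), (3; —), (3; 1), (3; 1), (3; 1), (3; 1)]


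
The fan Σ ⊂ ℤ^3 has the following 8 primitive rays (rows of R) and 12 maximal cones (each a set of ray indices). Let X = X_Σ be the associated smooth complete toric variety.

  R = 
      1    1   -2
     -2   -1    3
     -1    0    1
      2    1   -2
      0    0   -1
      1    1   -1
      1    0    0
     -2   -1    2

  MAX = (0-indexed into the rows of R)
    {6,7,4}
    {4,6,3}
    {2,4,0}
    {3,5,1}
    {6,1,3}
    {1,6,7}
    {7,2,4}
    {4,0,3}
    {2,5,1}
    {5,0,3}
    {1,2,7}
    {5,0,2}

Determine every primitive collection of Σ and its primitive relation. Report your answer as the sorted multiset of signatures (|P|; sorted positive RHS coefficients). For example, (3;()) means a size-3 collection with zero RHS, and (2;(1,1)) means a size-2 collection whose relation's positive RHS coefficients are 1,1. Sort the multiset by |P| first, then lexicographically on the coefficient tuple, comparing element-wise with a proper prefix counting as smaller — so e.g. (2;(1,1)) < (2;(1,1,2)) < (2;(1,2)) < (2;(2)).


Δ(Σ) — 8 vertices, 10 min non-faces:

  P={3,7}:  v_{3} + v_{7} = 0  ⇒ sig = (2;())
  P={0,1}:  v_{0} + v_{1} = v_{2}  ⇒ sig = (2;(1))
  P={0,6}:  v_{0} + v_{6} = v_{3}  ⇒ sig = (2;(1))
  P={1,4}:  v_{1} + v_{4} = v_{7}  ⇒ sig = (2;(1))
  P={2,3}:  v_{2} + v_{3} = v_{5}  ⇒ sig = (2;(1))
  P={4,5}:  v_{4} + v_{5} = v_{0}  ⇒ sig = (2;(1))
  P={5,7}:  v_{5} + v_{7} = v_{2}  ⇒ sig = (2;(1))
  P={0,7}:  v_{0} + v_{7} = v_{2} + v_{4}  ⇒ sig = (2;(1,1))
  P={2,6}:  v_{2} + v_{6} = v_{1} + v_{3}  ⇒ sig = (2;(1,1))
  P={5,6}:  v_{5} + v_{6} = v_{1} + 2·v_{3}  ⇒ sig = (2;(1,2))

Sorted signature multiset PRS(X):
    |P|=2: 10 collections, coeffs (), (1), (1), (1), (1), (1), (1), (1,1), (1,1), (1,2)


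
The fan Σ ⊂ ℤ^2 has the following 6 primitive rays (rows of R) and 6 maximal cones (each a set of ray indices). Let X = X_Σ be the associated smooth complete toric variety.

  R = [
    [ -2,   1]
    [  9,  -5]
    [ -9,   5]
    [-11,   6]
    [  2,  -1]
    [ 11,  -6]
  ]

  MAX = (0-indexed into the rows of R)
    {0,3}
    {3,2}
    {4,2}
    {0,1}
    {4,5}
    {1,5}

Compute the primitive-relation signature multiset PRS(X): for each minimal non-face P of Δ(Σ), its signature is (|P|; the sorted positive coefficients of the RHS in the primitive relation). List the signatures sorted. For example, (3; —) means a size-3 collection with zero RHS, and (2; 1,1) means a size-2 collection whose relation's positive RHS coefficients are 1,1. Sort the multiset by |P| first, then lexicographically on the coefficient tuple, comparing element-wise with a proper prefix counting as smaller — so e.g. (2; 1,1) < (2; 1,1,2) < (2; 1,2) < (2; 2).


The 9 primitive collections of Σ (r=6, n=2):

  P={0,4}:  v_{0} + v_{4} = 0 — sig = (2; —)
  P={1,2}:  v_{1} + v_{2} = 0 — sig = (2; —)
  P={3,5}:  v_{3} + v_{5} = 0 — sig = (2; —)
  P={0,2}:  v_{0} + v_{2} = v_{3} — sig = (2; 1)
  P={0,5}:  v_{0} + v_{5} = v_{1} — sig = (2; 1)
  P={1,3}:  v_{1} + v_{3} = v_{0} — sig = (2; 1)
  P={1,4}:  v_{1} + v_{4} = v_{5} — sig = (2; 1)
  P={2,5}:  v_{2} + v_{5} = v_{4} — sig = (2; 1)
  P={3,4}:  v_{3} + v_{4} = v_{2} — sig = (2; 1)

Sorted signature multiset PRS(X):
{ (2; —) ×3,  (2; 1) ×6 }


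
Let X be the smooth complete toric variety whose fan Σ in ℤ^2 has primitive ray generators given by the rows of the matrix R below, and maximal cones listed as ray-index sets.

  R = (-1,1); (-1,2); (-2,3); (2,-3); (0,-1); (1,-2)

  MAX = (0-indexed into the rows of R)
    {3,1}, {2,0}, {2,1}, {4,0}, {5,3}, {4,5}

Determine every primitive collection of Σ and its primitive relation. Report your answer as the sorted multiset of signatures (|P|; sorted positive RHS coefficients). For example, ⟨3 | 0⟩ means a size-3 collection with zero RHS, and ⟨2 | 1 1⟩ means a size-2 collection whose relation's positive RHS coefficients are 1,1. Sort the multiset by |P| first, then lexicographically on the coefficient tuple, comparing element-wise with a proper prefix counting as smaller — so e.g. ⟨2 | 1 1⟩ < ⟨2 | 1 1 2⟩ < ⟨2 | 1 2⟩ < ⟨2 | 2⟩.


The 9 primitive collections of Σ (r=6, n=2):

  P = {1,5}:  v_{1} + v_{5} = 0  →  sig = ⟨2 | 0⟩
  P = {2,3}:  v_{2} + v_{3} = 0  →  sig = ⟨2 | 0⟩
  P = {0,1}:  v_{0} + v_{1} = v_{2}  →  sig = ⟨2 | 1⟩
  P = {0,3}:  v_{0} + v_{3} = v_{5}  →  sig = ⟨2 | 1⟩
  P = {0,5}:  v_{0} + v_{5} = v_{4}  →  sig = ⟨2 | 1⟩
  P = {1,4}:  v_{1} + v_{4} = v_{0}  →  sig = ⟨2 | 1⟩
  P = {2,5}:  v_{2} + v_{5} = v_{0}  →  sig = ⟨2 | 1⟩
  P = {2,4}:  v_{2} + v_{4} = 2·v_{0}  →  sig = ⟨2 | 2⟩
  P = {3,4}:  v_{3} + v_{4} = 2·v_{5}  →  sig = ⟨2 | 2⟩

Sorted signature multiset PRS(X):
    ⟨2 | 0⟩
    ⟨2 | 0⟩
    ⟨2 | 1⟩
    ⟨2 | 1⟩
    ⟨2 | 1⟩
    ⟨2 | 1⟩
    ⟨2 | 1⟩
    ⟨2 | 2⟩
    ⟨2 | 2⟩


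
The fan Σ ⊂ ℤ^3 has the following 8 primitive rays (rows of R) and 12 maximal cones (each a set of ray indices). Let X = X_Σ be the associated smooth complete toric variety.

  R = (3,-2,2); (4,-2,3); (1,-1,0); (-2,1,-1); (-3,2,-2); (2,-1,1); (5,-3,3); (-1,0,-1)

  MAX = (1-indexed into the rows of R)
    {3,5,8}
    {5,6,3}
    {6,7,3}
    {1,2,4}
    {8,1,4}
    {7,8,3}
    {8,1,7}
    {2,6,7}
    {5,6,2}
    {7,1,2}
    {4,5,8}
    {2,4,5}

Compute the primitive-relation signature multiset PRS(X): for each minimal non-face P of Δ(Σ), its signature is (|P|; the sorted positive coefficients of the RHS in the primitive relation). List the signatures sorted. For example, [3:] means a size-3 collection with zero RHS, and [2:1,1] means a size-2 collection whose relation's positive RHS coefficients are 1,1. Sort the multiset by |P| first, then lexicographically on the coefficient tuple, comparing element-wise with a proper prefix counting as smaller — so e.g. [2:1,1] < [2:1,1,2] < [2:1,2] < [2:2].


10 minimal non-faces of Δ(Σ) (on 8 rays):

  {1,5}:  v_{1} + v_{5} = 0 ; sig = [2:]
  {4,6}:  v_{4} + v_{6} = 0 ; sig = [2:]
  {1,6}:  v_{1} + v_{6} = v_{7} ; sig = [2:1]
  {2,3}:  v_{2} + v_{3} = v_{7} ; sig = [2:1]
  {2,8}:  v_{2} + v_{8} = v_{1} ; sig = [2:1]
  {3,4}:  v_{3} + v_{4} = v_{8} ; sig = [2:1]
  {4,7}:  v_{4} + v_{7} = v_{1} ; sig = [2:1]
  {5,7}:  v_{5} + v_{7} = v_{6} ; sig = [2:1]
  {6,8}:  v_{6} + v_{8} = v_{3} ; sig = [2:1]
  {1,3}:  v_{1} + v_{3} = v_{7} + v_{8} ; sig = [2:1,1]

so the primitive-relation signature multiset is
    [2:]
    [2:]
    [2:1]
    [2:1]
    [2:1]
    [2:1]
    [2:1]
    [2:1]
    [2:1]
    [2:1,1]


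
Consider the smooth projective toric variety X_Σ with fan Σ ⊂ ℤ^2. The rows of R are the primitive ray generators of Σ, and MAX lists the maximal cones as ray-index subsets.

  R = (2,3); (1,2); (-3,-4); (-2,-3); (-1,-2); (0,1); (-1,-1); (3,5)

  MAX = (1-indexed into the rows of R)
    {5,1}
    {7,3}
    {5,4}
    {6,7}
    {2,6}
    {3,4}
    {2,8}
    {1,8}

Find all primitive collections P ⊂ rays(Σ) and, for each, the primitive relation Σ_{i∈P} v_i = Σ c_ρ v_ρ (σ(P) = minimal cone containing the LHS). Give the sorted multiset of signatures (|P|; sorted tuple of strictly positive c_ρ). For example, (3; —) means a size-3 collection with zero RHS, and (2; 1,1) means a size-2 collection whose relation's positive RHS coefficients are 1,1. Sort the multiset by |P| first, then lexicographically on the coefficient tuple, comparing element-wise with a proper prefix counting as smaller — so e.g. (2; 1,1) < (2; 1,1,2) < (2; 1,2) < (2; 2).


Primitive collections (20):

  {1,4}:  v_{1} + v_{4} = 0  ⇒ sig = (2; —)
  {2,5}:  v_{2} + v_{5} = 0  ⇒ sig = (2; —)
  {1,2}:  v_{1} + v_{2} = v_{8}  ⇒ sig = (2; 1)
  {1,3}:  v_{1} + v_{3} = v_{7}  ⇒ sig = (2; 1)
  {1,7}:  v_{1} + v_{7} = v_{2}  ⇒ sig = (2; 1)
  {2,4}:  v_{2} + v_{4} = v_{7}  ⇒ sig = (2; 1)
  {2,7}:  v_{2} + v_{7} = v_{6}  ⇒ sig = (2; 1)
  {3,8}:  v_{3} + v_{8} = v_{6}  ⇒ sig = (2; 1)
  {4,7}:  v_{4} + v_{7} = v_{3}  ⇒ sig = (2; 1)
  {4,8}:  v_{4} + v_{8} = v_{2}  ⇒ sig = (2; 1)
  {5,6}:  v_{5} + v_{6} = v_{7}  ⇒ sig = (2; 1)
  {5,7}:  v_{5} + v_{7} = v_{4}  ⇒ sig = (2; 1)
  {5,8}:  v_{5} + v_{8} = v_{1}  ⇒ sig = (2; 1)
  {1,6}:  v_{1} + v_{6} = 2·v_{2}  ⇒ sig = (2; 2)
  {2,3}:  v_{2} + v_{3} = 2·v_{7}  ⇒ sig = (2; 2)
  {3,5}:  v_{3} + v_{5} = 2·v_{4}  ⇒ sig = (2; 2)
  {4,6}:  v_{4} + v_{6} = 2·v_{7}  ⇒ sig = (2; 2)
  {7,8}:  v_{7} + v_{8} = 2·v_{2}  ⇒ sig = (2; 2)
  {3,6}:  v_{3} + v_{6} = 3·v_{7}  ⇒ sig = (2; 3)
  {6,8}:  v_{6} + v_{8} = 3·v_{2}  ⇒ sig = (2; 3)

so the primitive-relation signature multiset is
    |P|=2: 20 collections, coeffs (), (), (1), (1), (1), (1), (1), (1), (1), (1), (1), (1), (1), (2), (2), (2), (2), (2), (3), (3)


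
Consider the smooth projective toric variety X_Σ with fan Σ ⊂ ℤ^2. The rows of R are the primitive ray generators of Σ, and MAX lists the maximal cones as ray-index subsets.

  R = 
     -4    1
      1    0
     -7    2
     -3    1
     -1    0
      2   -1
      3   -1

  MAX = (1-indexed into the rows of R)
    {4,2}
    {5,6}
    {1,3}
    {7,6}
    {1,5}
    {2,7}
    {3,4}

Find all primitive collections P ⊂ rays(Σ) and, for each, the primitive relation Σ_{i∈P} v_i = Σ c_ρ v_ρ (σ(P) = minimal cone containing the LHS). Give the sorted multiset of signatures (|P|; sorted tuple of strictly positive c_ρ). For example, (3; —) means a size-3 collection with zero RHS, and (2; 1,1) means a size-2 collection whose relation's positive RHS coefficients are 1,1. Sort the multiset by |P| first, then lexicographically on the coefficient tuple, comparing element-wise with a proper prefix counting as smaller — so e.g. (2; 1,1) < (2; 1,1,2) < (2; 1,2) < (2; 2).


14 collections generate NE(X_Σ); each relation:

  {2,5}:  v_{2} + v_{5} = 0  ⇒ sig = (2; —)
  {4,7}:  v_{4} + v_{7} = 0  ⇒ sig = (2; —)
  {1,2}:  v_{1} + v_{2} = v_{4}  ⇒ sig = (2; 1)
  {1,4}:  v_{1} + v_{4} = v_{3}  ⇒ sig = (2; 1)
  {1,7}:  v_{1} + v_{7} = v_{5}  ⇒ sig = (2; 1)
  {2,6}:  v_{2} + v_{6} = v_{7}  ⇒ sig = (2; 1)
  {3,7}:  v_{3} + v_{7} = v_{1}  ⇒ sig = (2; 1)
  {4,5}:  v_{4} + v_{5} = v_{1}  ⇒ sig = (2; 1)
  {4,6}:  v_{4} + v_{6} = v_{5}  ⇒ sig = (2; 1)
  {5,7}:  v_{5} + v_{7} = v_{6}  ⇒ sig = (2; 1)
  {3,6}:  v_{3} + v_{6} = v_{1} + v_{5}  ⇒ sig = (2; 1,1)
  {1,6}:  v_{1} + v_{6} = 2·v_{5}  ⇒ sig = (2; 2)
  {2,3}:  v_{2} + v_{3} = 2·v_{4}  ⇒ sig = (2; 2)
  {3,5}:  v_{3} + v_{5} = 2·v_{1}  ⇒ sig = (2; 2)

Hence PRS(X_Σ) =
[(2; —), (2; —), (2; 1), (2; 1), (2; 1), (2; 1), (2; 1), (2; 1), (2; 1), (2; 1), (2; 1,1), (2; 2), (2; 2), (2; 2)]
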